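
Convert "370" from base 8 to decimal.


Input: "370" in base 8
Positional expansion:
  Digit '3' (value 3) x 8^2 = 192
  Digit '7' (value 7) x 8^1 = 56
  Digit '0' (value 0) x 8^0 = 0
Sum = 248

248


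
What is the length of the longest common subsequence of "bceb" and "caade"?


LCS of "bceb" and "caade"
DP table:
           c    a    a    d    e
      0    0    0    0    0    0
  b   0    0    0    0    0    0
  c   0    1    1    1    1    1
  e   0    1    1    1    1    2
  b   0    1    1    1    1    2
LCS length = dp[4][5] = 2

2


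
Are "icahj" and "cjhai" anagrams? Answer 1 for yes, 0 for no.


Strings: "icahj", "cjhai"
Sorted first:  achij
Sorted second: achij
Sorted forms match => anagrams

1


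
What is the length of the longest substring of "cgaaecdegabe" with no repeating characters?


Input: "cgaaecdegabe"
Sliding window (track last position of each char):
  Position 0 ('c'): window [0,0] length 1 -- new best
  Position 1 ('g'): window [0,1] length 2 -- new best
  Position 2 ('a'): window [0,2] length 3 -- new best
  Position 3 ('a'): repeat (last at 2), move window start to 3
  Position 3 ('a'): window [3,3] length 1
  Position 4 ('e'): window [3,4] length 2
  Position 5 ('c'): window [3,5] length 3
  Position 6 ('d'): window [3,6] length 4 -- new best
  Position 7 ('e'): repeat (last at 4), move window start to 5
  Position 7 ('e'): window [5,7] length 3
  Position 8 ('g'): window [5,8] length 4
  Position 9 ('a'): window [5,9] length 5 -- new best
  Position 10 ('b'): window [5,10] length 6 -- new best
  Position 11 ('e'): repeat (last at 7), move window start to 8
  Position 11 ('e'): window [8,11] length 4
Longest substring with no repeats: "cdegab" with length 6

6


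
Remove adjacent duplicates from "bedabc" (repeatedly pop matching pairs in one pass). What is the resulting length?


Input: bedabc
Stack-based adjacent duplicate removal:
  Read 'b': push. Stack: b
  Read 'e': push. Stack: be
  Read 'd': push. Stack: bed
  Read 'a': push. Stack: beda
  Read 'b': push. Stack: bedab
  Read 'c': push. Stack: bedabc
Final stack: "bedabc" (length 6)

6


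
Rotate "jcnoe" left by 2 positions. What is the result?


Input: "jcnoe", rotate left by 2
First 2 characters: "jc"
Remaining characters: "noe"
Concatenate remaining + first: "noe" + "jc" = "noejc"

noejc


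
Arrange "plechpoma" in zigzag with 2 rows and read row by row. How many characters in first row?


Zigzag "plechpoma" into 2 rows:
Placing characters:
  'p' => row 0
  'l' => row 1
  'e' => row 0
  'c' => row 1
  'h' => row 0
  'p' => row 1
  'o' => row 0
  'm' => row 1
  'a' => row 0
Rows:
  Row 0: "pehoa"
  Row 1: "lcpm"
First row length: 5

5


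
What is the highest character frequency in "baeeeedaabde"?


Input: baeeeedaabde
Character counts:
  'a': 3
  'b': 2
  'd': 2
  'e': 5
Maximum frequency: 5

5


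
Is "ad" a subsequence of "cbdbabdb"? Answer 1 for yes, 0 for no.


Check if "ad" is a subsequence of "cbdbabdb"
Greedy scan:
  Position 0 ('c'): no match needed
  Position 1 ('b'): no match needed
  Position 2 ('d'): no match needed
  Position 3 ('b'): no match needed
  Position 4 ('a'): matches sub[0] = 'a'
  Position 5 ('b'): no match needed
  Position 6 ('d'): matches sub[1] = 'd'
  Position 7 ('b'): no match needed
All 2 characters matched => is a subsequence

1


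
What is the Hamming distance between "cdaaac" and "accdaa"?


Comparing "cdaaac" and "accdaa" position by position:
  Position 0: 'c' vs 'a' => differ
  Position 1: 'd' vs 'c' => differ
  Position 2: 'a' vs 'c' => differ
  Position 3: 'a' vs 'd' => differ
  Position 4: 'a' vs 'a' => same
  Position 5: 'c' vs 'a' => differ
Total differences (Hamming distance): 5

5


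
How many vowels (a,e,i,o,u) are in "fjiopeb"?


Input: fjiopeb
Checking each character:
  'f' at position 0: consonant
  'j' at position 1: consonant
  'i' at position 2: vowel (running total: 1)
  'o' at position 3: vowel (running total: 2)
  'p' at position 4: consonant
  'e' at position 5: vowel (running total: 3)
  'b' at position 6: consonant
Total vowels: 3

3


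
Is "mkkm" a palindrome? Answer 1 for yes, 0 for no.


Input: mkkm
Reversed: mkkm
  Compare pos 0 ('m') with pos 3 ('m'): match
  Compare pos 1 ('k') with pos 2 ('k'): match
Result: palindrome

1


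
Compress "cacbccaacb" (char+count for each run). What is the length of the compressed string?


Input: cacbccaacb
Runs:
  'c' x 1 => "c1"
  'a' x 1 => "a1"
  'c' x 1 => "c1"
  'b' x 1 => "b1"
  'c' x 2 => "c2"
  'a' x 2 => "a2"
  'c' x 1 => "c1"
  'b' x 1 => "b1"
Compressed: "c1a1c1b1c2a2c1b1"
Compressed length: 16

16


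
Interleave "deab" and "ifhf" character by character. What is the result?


Interleaving "deab" and "ifhf":
  Position 0: 'd' from first, 'i' from second => "di"
  Position 1: 'e' from first, 'f' from second => "ef"
  Position 2: 'a' from first, 'h' from second => "ah"
  Position 3: 'b' from first, 'f' from second => "bf"
Result: diefahbf

diefahbf


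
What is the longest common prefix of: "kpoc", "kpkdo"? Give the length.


Words: kpoc, kpkdo
  Position 0: all 'k' => match
  Position 1: all 'p' => match
  Position 2: ('o', 'k') => mismatch, stop
LCP = "kp" (length 2)

2


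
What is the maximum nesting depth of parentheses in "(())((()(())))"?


Input: "(())((()(())))"
Tracking depth:
  Position 0 '(': depth becomes 1
  Position 1 '(': depth becomes 2
  Position 2 ')': depth becomes 1
  Position 3 ')': depth becomes 0
  Position 4 '(': depth becomes 1
  Position 5 '(': depth becomes 2
  Position 6 '(': depth becomes 3
  Position 7 ')': depth becomes 2
  Position 8 '(': depth becomes 3
  Position 9 '(': depth becomes 4
  Position 10 ')': depth becomes 3
  Position 11 ')': depth becomes 2
  Position 12 ')': depth becomes 1
  Position 13 ')': depth becomes 0
Maximum depth reached: 4

4


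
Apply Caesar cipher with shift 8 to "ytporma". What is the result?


Caesar cipher: shift "ytporma" by 8
  'y' (pos 24) + 8 = pos 6 = 'g'
  't' (pos 19) + 8 = pos 1 = 'b'
  'p' (pos 15) + 8 = pos 23 = 'x'
  'o' (pos 14) + 8 = pos 22 = 'w'
  'r' (pos 17) + 8 = pos 25 = 'z'
  'm' (pos 12) + 8 = pos 20 = 'u'
  'a' (pos 0) + 8 = pos 8 = 'i'
Result: gbxwzui

gbxwzui


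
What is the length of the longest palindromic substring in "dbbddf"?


Input: "dbbddf"
Checking substrings for palindromes:
  [0:4] "dbbd" (len 4) => palindrome
  [1:3] "bb" (len 2) => palindrome
  [3:5] "dd" (len 2) => palindrome
Longest palindromic substring: "dbbd" with length 4

4


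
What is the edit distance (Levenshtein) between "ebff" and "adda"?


Computing edit distance: "ebff" -> "adda"
DP table:
           a    d    d    a
      0    1    2    3    4
  e   1    1    2    3    4
  b   2    2    2    3    4
  f   3    3    3    3    4
  f   4    4    4    4    4
Edit distance = dp[4][4] = 4

4


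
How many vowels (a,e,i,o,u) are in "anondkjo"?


Input: anondkjo
Checking each character:
  'a' at position 0: vowel (running total: 1)
  'n' at position 1: consonant
  'o' at position 2: vowel (running total: 2)
  'n' at position 3: consonant
  'd' at position 4: consonant
  'k' at position 5: consonant
  'j' at position 6: consonant
  'o' at position 7: vowel (running total: 3)
Total vowels: 3

3


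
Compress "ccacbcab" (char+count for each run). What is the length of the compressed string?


Input: ccacbcab
Runs:
  'c' x 2 => "c2"
  'a' x 1 => "a1"
  'c' x 1 => "c1"
  'b' x 1 => "b1"
  'c' x 1 => "c1"
  'a' x 1 => "a1"
  'b' x 1 => "b1"
Compressed: "c2a1c1b1c1a1b1"
Compressed length: 14

14


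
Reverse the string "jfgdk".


Input: jfgdk
Reading characters right to left:
  Position 4: 'k'
  Position 3: 'd'
  Position 2: 'g'
  Position 1: 'f'
  Position 0: 'j'
Reversed: kdgfj

kdgfj


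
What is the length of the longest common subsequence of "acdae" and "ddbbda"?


LCS of "acdae" and "ddbbda"
DP table:
           d    d    b    b    d    a
      0    0    0    0    0    0    0
  a   0    0    0    0    0    0    1
  c   0    0    0    0    0    0    1
  d   0    1    1    1    1    1    1
  a   0    1    1    1    1    1    2
  e   0    1    1    1    1    1    2
LCS length = dp[5][6] = 2

2


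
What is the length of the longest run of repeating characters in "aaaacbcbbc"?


Input: "aaaacbcbbc"
Scanning for longest run:
  Position 1 ('a'): continues run of 'a', length=2
  Position 2 ('a'): continues run of 'a', length=3
  Position 3 ('a'): continues run of 'a', length=4
  Position 4 ('c'): new char, reset run to 1
  Position 5 ('b'): new char, reset run to 1
  Position 6 ('c'): new char, reset run to 1
  Position 7 ('b'): new char, reset run to 1
  Position 8 ('b'): continues run of 'b', length=2
  Position 9 ('c'): new char, reset run to 1
Longest run: 'a' with length 4

4


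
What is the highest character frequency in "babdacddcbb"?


Input: babdacddcbb
Character counts:
  'a': 2
  'b': 4
  'c': 2
  'd': 3
Maximum frequency: 4

4


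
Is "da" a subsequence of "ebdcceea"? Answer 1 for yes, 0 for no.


Check if "da" is a subsequence of "ebdcceea"
Greedy scan:
  Position 0 ('e'): no match needed
  Position 1 ('b'): no match needed
  Position 2 ('d'): matches sub[0] = 'd'
  Position 3 ('c'): no match needed
  Position 4 ('c'): no match needed
  Position 5 ('e'): no match needed
  Position 6 ('e'): no match needed
  Position 7 ('a'): matches sub[1] = 'a'
All 2 characters matched => is a subsequence

1


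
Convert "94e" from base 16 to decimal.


Input: "94e" in base 16
Positional expansion:
  Digit '9' (value 9) x 16^2 = 2304
  Digit '4' (value 4) x 16^1 = 64
  Digit 'e' (value 14) x 16^0 = 14
Sum = 2382

2382


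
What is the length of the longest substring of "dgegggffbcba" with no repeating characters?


Input: "dgegggffbcba"
Sliding window (track last position of each char):
  Position 0 ('d'): window [0,0] length 1 -- new best
  Position 1 ('g'): window [0,1] length 2 -- new best
  Position 2 ('e'): window [0,2] length 3 -- new best
  Position 3 ('g'): repeat (last at 1), move window start to 2
  Position 3 ('g'): window [2,3] length 2
  Position 4 ('g'): repeat (last at 3), move window start to 4
  Position 4 ('g'): window [4,4] length 1
  Position 5 ('g'): repeat (last at 4), move window start to 5
  Position 5 ('g'): window [5,5] length 1
  Position 6 ('f'): window [5,6] length 2
  Position 7 ('f'): repeat (last at 6), move window start to 7
  Position 7 ('f'): window [7,7] length 1
  Position 8 ('b'): window [7,8] length 2
  Position 9 ('c'): window [7,9] length 3
  Position 10 ('b'): repeat (last at 8), move window start to 9
  Position 10 ('b'): window [9,10] length 2
  Position 11 ('a'): window [9,11] length 3
Longest substring with no repeats: "dge" with length 3

3


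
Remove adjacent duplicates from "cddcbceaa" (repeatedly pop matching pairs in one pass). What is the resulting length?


Input: cddcbceaa
Stack-based adjacent duplicate removal:
  Read 'c': push. Stack: c
  Read 'd': push. Stack: cd
  Read 'd': matches stack top 'd' => pop. Stack: c
  Read 'c': matches stack top 'c' => pop. Stack: (empty)
  Read 'b': push. Stack: b
  Read 'c': push. Stack: bc
  Read 'e': push. Stack: bce
  Read 'a': push. Stack: bcea
  Read 'a': matches stack top 'a' => pop. Stack: bce
Final stack: "bce" (length 3)

3


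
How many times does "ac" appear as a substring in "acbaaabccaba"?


Searching for "ac" in "acbaaabccaba"
Scanning each position:
  Position 0: "ac" => MATCH
  Position 1: "cb" => no
  Position 2: "ba" => no
  Position 3: "aa" => no
  Position 4: "aa" => no
  Position 5: "ab" => no
  Position 6: "bc" => no
  Position 7: "cc" => no
  Position 8: "ca" => no
  Position 9: "ab" => no
  Position 10: "ba" => no
Total occurrences: 1

1


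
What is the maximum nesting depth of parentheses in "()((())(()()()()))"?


Input: "()((())(()()()()))"
Tracking depth:
  Position 0 '(': depth becomes 1
  Position 1 ')': depth becomes 0
  Position 2 '(': depth becomes 1
  Position 3 '(': depth becomes 2
  Position 4 '(': depth becomes 3
  Position 5 ')': depth becomes 2
  Position 6 ')': depth becomes 1
  Position 7 '(': depth becomes 2
  Position 8 '(': depth becomes 3
  Position 9 ')': depth becomes 2
  Position 10 '(': depth becomes 3
  Position 11 ')': depth becomes 2
  Position 12 '(': depth becomes 3
  Position 13 ')': depth becomes 2
  Position 14 '(': depth becomes 3
  Position 15 ')': depth becomes 2
  Position 16 ')': depth becomes 1
  Position 17 ')': depth becomes 0
Maximum depth reached: 3

3


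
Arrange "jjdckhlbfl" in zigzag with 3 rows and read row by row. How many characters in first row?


Zigzag "jjdckhlbfl" into 3 rows:
Placing characters:
  'j' => row 0
  'j' => row 1
  'd' => row 2
  'c' => row 1
  'k' => row 0
  'h' => row 1
  'l' => row 2
  'b' => row 1
  'f' => row 0
  'l' => row 1
Rows:
  Row 0: "jkf"
  Row 1: "jchbl"
  Row 2: "dl"
First row length: 3

3


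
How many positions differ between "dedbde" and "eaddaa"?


Comparing "dedbde" and "eaddaa" position by position:
  Position 0: 'd' vs 'e' => DIFFER
  Position 1: 'e' vs 'a' => DIFFER
  Position 2: 'd' vs 'd' => same
  Position 3: 'b' vs 'd' => DIFFER
  Position 4: 'd' vs 'a' => DIFFER
  Position 5: 'e' vs 'a' => DIFFER
Positions that differ: 5

5


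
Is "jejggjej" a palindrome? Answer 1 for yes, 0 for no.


Input: jejggjej
Reversed: jejggjej
  Compare pos 0 ('j') with pos 7 ('j'): match
  Compare pos 1 ('e') with pos 6 ('e'): match
  Compare pos 2 ('j') with pos 5 ('j'): match
  Compare pos 3 ('g') with pos 4 ('g'): match
Result: palindrome

1


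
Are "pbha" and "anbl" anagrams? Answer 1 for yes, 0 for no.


Strings: "pbha", "anbl"
Sorted first:  abhp
Sorted second: abln
Differ at position 2: 'h' vs 'l' => not anagrams

0


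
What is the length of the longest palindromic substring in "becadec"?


Input: "becadec"
Checking substrings for palindromes:
  No multi-char palindromic substrings found
Longest palindromic substring: "b" with length 1

1


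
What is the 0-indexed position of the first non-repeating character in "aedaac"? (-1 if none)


Input: aedaac
Character frequencies:
  'a': 3
  'c': 1
  'd': 1
  'e': 1
Scanning left to right for freq == 1:
  Position 0 ('a'): freq=3, skip
  Position 1 ('e'): unique! => answer = 1

1


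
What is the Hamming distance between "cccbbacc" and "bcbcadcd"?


Comparing "cccbbacc" and "bcbcadcd" position by position:
  Position 0: 'c' vs 'b' => differ
  Position 1: 'c' vs 'c' => same
  Position 2: 'c' vs 'b' => differ
  Position 3: 'b' vs 'c' => differ
  Position 4: 'b' vs 'a' => differ
  Position 5: 'a' vs 'd' => differ
  Position 6: 'c' vs 'c' => same
  Position 7: 'c' vs 'd' => differ
Total differences (Hamming distance): 6

6


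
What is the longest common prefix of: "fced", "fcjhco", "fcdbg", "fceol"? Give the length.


Words: fced, fcjhco, fcdbg, fceol
  Position 0: all 'f' => match
  Position 1: all 'c' => match
  Position 2: ('e', 'j', 'd', 'e') => mismatch, stop
LCP = "fc" (length 2)

2


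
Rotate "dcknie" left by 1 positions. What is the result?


Input: "dcknie", rotate left by 1
First 1 characters: "d"
Remaining characters: "cknie"
Concatenate remaining + first: "cknie" + "d" = "cknied"

cknied


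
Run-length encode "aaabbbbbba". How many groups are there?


Input: aaabbbbbba
Scanning for consecutive runs:
  Group 1: 'a' x 3 (positions 0-2)
  Group 2: 'b' x 6 (positions 3-8)
  Group 3: 'a' x 1 (positions 9-9)
Total groups: 3

3


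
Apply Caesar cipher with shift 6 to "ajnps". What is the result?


Caesar cipher: shift "ajnps" by 6
  'a' (pos 0) + 6 = pos 6 = 'g'
  'j' (pos 9) + 6 = pos 15 = 'p'
  'n' (pos 13) + 6 = pos 19 = 't'
  'p' (pos 15) + 6 = pos 21 = 'v'
  's' (pos 18) + 6 = pos 24 = 'y'
Result: gptvy

gptvy


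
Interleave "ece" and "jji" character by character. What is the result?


Interleaving "ece" and "jji":
  Position 0: 'e' from first, 'j' from second => "ej"
  Position 1: 'c' from first, 'j' from second => "cj"
  Position 2: 'e' from first, 'i' from second => "ei"
Result: ejcjei

ejcjei


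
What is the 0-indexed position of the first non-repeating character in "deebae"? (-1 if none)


Input: deebae
Character frequencies:
  'a': 1
  'b': 1
  'd': 1
  'e': 3
Scanning left to right for freq == 1:
  Position 0 ('d'): unique! => answer = 0

0


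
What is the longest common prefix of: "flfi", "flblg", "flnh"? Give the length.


Words: flfi, flblg, flnh
  Position 0: all 'f' => match
  Position 1: all 'l' => match
  Position 2: ('f', 'b', 'n') => mismatch, stop
LCP = "fl" (length 2)

2


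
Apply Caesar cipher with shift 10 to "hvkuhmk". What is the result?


Caesar cipher: shift "hvkuhmk" by 10
  'h' (pos 7) + 10 = pos 17 = 'r'
  'v' (pos 21) + 10 = pos 5 = 'f'
  'k' (pos 10) + 10 = pos 20 = 'u'
  'u' (pos 20) + 10 = pos 4 = 'e'
  'h' (pos 7) + 10 = pos 17 = 'r'
  'm' (pos 12) + 10 = pos 22 = 'w'
  'k' (pos 10) + 10 = pos 20 = 'u'
Result: rfuerwu

rfuerwu


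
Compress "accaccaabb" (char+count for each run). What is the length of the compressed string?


Input: accaccaabb
Runs:
  'a' x 1 => "a1"
  'c' x 2 => "c2"
  'a' x 1 => "a1"
  'c' x 2 => "c2"
  'a' x 2 => "a2"
  'b' x 2 => "b2"
Compressed: "a1c2a1c2a2b2"
Compressed length: 12

12


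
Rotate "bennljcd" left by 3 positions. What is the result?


Input: "bennljcd", rotate left by 3
First 3 characters: "ben"
Remaining characters: "nljcd"
Concatenate remaining + first: "nljcd" + "ben" = "nljcdben"

nljcdben


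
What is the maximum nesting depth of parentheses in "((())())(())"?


Input: "((())())(())"
Tracking depth:
  Position 0 '(': depth becomes 1
  Position 1 '(': depth becomes 2
  Position 2 '(': depth becomes 3
  Position 3 ')': depth becomes 2
  Position 4 ')': depth becomes 1
  Position 5 '(': depth becomes 2
  Position 6 ')': depth becomes 1
  Position 7 ')': depth becomes 0
  Position 8 '(': depth becomes 1
  Position 9 '(': depth becomes 2
  Position 10 ')': depth becomes 1
  Position 11 ')': depth becomes 0
Maximum depth reached: 3

3


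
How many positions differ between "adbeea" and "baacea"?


Comparing "adbeea" and "baacea" position by position:
  Position 0: 'a' vs 'b' => DIFFER
  Position 1: 'd' vs 'a' => DIFFER
  Position 2: 'b' vs 'a' => DIFFER
  Position 3: 'e' vs 'c' => DIFFER
  Position 4: 'e' vs 'e' => same
  Position 5: 'a' vs 'a' => same
Positions that differ: 4

4


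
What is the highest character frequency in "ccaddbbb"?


Input: ccaddbbb
Character counts:
  'a': 1
  'b': 3
  'c': 2
  'd': 2
Maximum frequency: 3

3


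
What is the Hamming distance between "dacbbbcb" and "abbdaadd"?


Comparing "dacbbbcb" and "abbdaadd" position by position:
  Position 0: 'd' vs 'a' => differ
  Position 1: 'a' vs 'b' => differ
  Position 2: 'c' vs 'b' => differ
  Position 3: 'b' vs 'd' => differ
  Position 4: 'b' vs 'a' => differ
  Position 5: 'b' vs 'a' => differ
  Position 6: 'c' vs 'd' => differ
  Position 7: 'b' vs 'd' => differ
Total differences (Hamming distance): 8

8


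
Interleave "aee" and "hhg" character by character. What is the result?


Interleaving "aee" and "hhg":
  Position 0: 'a' from first, 'h' from second => "ah"
  Position 1: 'e' from first, 'h' from second => "eh"
  Position 2: 'e' from first, 'g' from second => "eg"
Result: aheheg

aheheg


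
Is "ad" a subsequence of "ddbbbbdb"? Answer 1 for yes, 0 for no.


Check if "ad" is a subsequence of "ddbbbbdb"
Greedy scan:
  Position 0 ('d'): no match needed
  Position 1 ('d'): no match needed
  Position 2 ('b'): no match needed
  Position 3 ('b'): no match needed
  Position 4 ('b'): no match needed
  Position 5 ('b'): no match needed
  Position 6 ('d'): no match needed
  Position 7 ('b'): no match needed
Only matched 0/2 characters => not a subsequence

0


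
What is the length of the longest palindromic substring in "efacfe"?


Input: "efacfe"
Checking substrings for palindromes:
  No multi-char palindromic substrings found
Longest palindromic substring: "e" with length 1

1


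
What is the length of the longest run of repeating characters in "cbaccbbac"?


Input: "cbaccbbac"
Scanning for longest run:
  Position 1 ('b'): new char, reset run to 1
  Position 2 ('a'): new char, reset run to 1
  Position 3 ('c'): new char, reset run to 1
  Position 4 ('c'): continues run of 'c', length=2
  Position 5 ('b'): new char, reset run to 1
  Position 6 ('b'): continues run of 'b', length=2
  Position 7 ('a'): new char, reset run to 1
  Position 8 ('c'): new char, reset run to 1
Longest run: 'c' with length 2

2


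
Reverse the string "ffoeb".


Input: ffoeb
Reading characters right to left:
  Position 4: 'b'
  Position 3: 'e'
  Position 2: 'o'
  Position 1: 'f'
  Position 0: 'f'
Reversed: beoff

beoff


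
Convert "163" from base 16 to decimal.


Input: "163" in base 16
Positional expansion:
  Digit '1' (value 1) x 16^2 = 256
  Digit '6' (value 6) x 16^1 = 96
  Digit '3' (value 3) x 16^0 = 3
Sum = 355

355


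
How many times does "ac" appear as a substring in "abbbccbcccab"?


Searching for "ac" in "abbbccbcccab"
Scanning each position:
  Position 0: "ab" => no
  Position 1: "bb" => no
  Position 2: "bb" => no
  Position 3: "bc" => no
  Position 4: "cc" => no
  Position 5: "cb" => no
  Position 6: "bc" => no
  Position 7: "cc" => no
  Position 8: "cc" => no
  Position 9: "ca" => no
  Position 10: "ab" => no
Total occurrences: 0

0


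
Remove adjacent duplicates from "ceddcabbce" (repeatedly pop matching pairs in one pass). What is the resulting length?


Input: ceddcabbce
Stack-based adjacent duplicate removal:
  Read 'c': push. Stack: c
  Read 'e': push. Stack: ce
  Read 'd': push. Stack: ced
  Read 'd': matches stack top 'd' => pop. Stack: ce
  Read 'c': push. Stack: cec
  Read 'a': push. Stack: ceca
  Read 'b': push. Stack: cecab
  Read 'b': matches stack top 'b' => pop. Stack: ceca
  Read 'c': push. Stack: cecac
  Read 'e': push. Stack: cecace
Final stack: "cecace" (length 6)

6


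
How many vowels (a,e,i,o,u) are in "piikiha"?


Input: piikiha
Checking each character:
  'p' at position 0: consonant
  'i' at position 1: vowel (running total: 1)
  'i' at position 2: vowel (running total: 2)
  'k' at position 3: consonant
  'i' at position 4: vowel (running total: 3)
  'h' at position 5: consonant
  'a' at position 6: vowel (running total: 4)
Total vowels: 4

4


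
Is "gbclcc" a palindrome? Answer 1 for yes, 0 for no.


Input: gbclcc
Reversed: cclcbg
  Compare pos 0 ('g') with pos 5 ('c'): MISMATCH
  Compare pos 1 ('b') with pos 4 ('c'): MISMATCH
  Compare pos 2 ('c') with pos 3 ('l'): MISMATCH
Result: not a palindrome

0


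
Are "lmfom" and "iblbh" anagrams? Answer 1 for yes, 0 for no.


Strings: "lmfom", "iblbh"
Sorted first:  flmmo
Sorted second: bbhil
Differ at position 0: 'f' vs 'b' => not anagrams

0


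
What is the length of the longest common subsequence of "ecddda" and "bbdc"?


LCS of "ecddda" and "bbdc"
DP table:
           b    b    d    c
      0    0    0    0    0
  e   0    0    0    0    0
  c   0    0    0    0    1
  d   0    0    0    1    1
  d   0    0    0    1    1
  d   0    0    0    1    1
  a   0    0    0    1    1
LCS length = dp[6][4] = 1

1


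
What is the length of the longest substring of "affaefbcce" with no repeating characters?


Input: "affaefbcce"
Sliding window (track last position of each char):
  Position 0 ('a'): window [0,0] length 1 -- new best
  Position 1 ('f'): window [0,1] length 2 -- new best
  Position 2 ('f'): repeat (last at 1), move window start to 2
  Position 2 ('f'): window [2,2] length 1
  Position 3 ('a'): window [2,3] length 2
  Position 4 ('e'): window [2,4] length 3 -- new best
  Position 5 ('f'): repeat (last at 2), move window start to 3
  Position 5 ('f'): window [3,5] length 3
  Position 6 ('b'): window [3,6] length 4 -- new best
  Position 7 ('c'): window [3,7] length 5 -- new best
  Position 8 ('c'): repeat (last at 7), move window start to 8
  Position 8 ('c'): window [8,8] length 1
  Position 9 ('e'): window [8,9] length 2
Longest substring with no repeats: "aefbc" with length 5

5


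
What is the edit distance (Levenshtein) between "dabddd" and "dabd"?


Computing edit distance: "dabddd" -> "dabd"
DP table:
           d    a    b    d
      0    1    2    3    4
  d   1    0    1    2    3
  a   2    1    0    1    2
  b   3    2    1    0    1
  d   4    3    2    1    0
  d   5    4    3    2    1
  d   6    5    4    3    2
Edit distance = dp[6][4] = 2

2


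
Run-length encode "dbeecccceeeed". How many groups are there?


Input: dbeecccceeeed
Scanning for consecutive runs:
  Group 1: 'd' x 1 (positions 0-0)
  Group 2: 'b' x 1 (positions 1-1)
  Group 3: 'e' x 2 (positions 2-3)
  Group 4: 'c' x 4 (positions 4-7)
  Group 5: 'e' x 4 (positions 8-11)
  Group 6: 'd' x 1 (positions 12-12)
Total groups: 6

6


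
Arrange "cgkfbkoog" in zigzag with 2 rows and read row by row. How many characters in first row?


Zigzag "cgkfbkoog" into 2 rows:
Placing characters:
  'c' => row 0
  'g' => row 1
  'k' => row 0
  'f' => row 1
  'b' => row 0
  'k' => row 1
  'o' => row 0
  'o' => row 1
  'g' => row 0
Rows:
  Row 0: "ckbog"
  Row 1: "gfko"
First row length: 5

5


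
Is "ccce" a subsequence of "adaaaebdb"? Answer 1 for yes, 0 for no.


Check if "ccce" is a subsequence of "adaaaebdb"
Greedy scan:
  Position 0 ('a'): no match needed
  Position 1 ('d'): no match needed
  Position 2 ('a'): no match needed
  Position 3 ('a'): no match needed
  Position 4 ('a'): no match needed
  Position 5 ('e'): no match needed
  Position 6 ('b'): no match needed
  Position 7 ('d'): no match needed
  Position 8 ('b'): no match needed
Only matched 0/4 characters => not a subsequence

0


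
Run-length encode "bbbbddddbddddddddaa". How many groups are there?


Input: bbbbddddbddddddddaa
Scanning for consecutive runs:
  Group 1: 'b' x 4 (positions 0-3)
  Group 2: 'd' x 4 (positions 4-7)
  Group 3: 'b' x 1 (positions 8-8)
  Group 4: 'd' x 8 (positions 9-16)
  Group 5: 'a' x 2 (positions 17-18)
Total groups: 5

5


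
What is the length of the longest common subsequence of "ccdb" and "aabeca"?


LCS of "ccdb" and "aabeca"
DP table:
           a    a    b    e    c    a
      0    0    0    0    0    0    0
  c   0    0    0    0    0    1    1
  c   0    0    0    0    0    1    1
  d   0    0    0    0    0    1    1
  b   0    0    0    1    1    1    1
LCS length = dp[4][6] = 1

1


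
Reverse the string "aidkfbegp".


Input: aidkfbegp
Reading characters right to left:
  Position 8: 'p'
  Position 7: 'g'
  Position 6: 'e'
  Position 5: 'b'
  Position 4: 'f'
  Position 3: 'k'
  Position 2: 'd'
  Position 1: 'i'
  Position 0: 'a'
Reversed: pgebfkdia

pgebfkdia


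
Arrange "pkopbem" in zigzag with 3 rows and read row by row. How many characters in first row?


Zigzag "pkopbem" into 3 rows:
Placing characters:
  'p' => row 0
  'k' => row 1
  'o' => row 2
  'p' => row 1
  'b' => row 0
  'e' => row 1
  'm' => row 2
Rows:
  Row 0: "pb"
  Row 1: "kpe"
  Row 2: "om"
First row length: 2

2


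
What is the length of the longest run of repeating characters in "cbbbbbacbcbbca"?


Input: "cbbbbbacbcbbca"
Scanning for longest run:
  Position 1 ('b'): new char, reset run to 1
  Position 2 ('b'): continues run of 'b', length=2
  Position 3 ('b'): continues run of 'b', length=3
  Position 4 ('b'): continues run of 'b', length=4
  Position 5 ('b'): continues run of 'b', length=5
  Position 6 ('a'): new char, reset run to 1
  Position 7 ('c'): new char, reset run to 1
  Position 8 ('b'): new char, reset run to 1
  Position 9 ('c'): new char, reset run to 1
  Position 10 ('b'): new char, reset run to 1
  Position 11 ('b'): continues run of 'b', length=2
  Position 12 ('c'): new char, reset run to 1
  Position 13 ('a'): new char, reset run to 1
Longest run: 'b' with length 5

5


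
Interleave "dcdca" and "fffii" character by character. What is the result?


Interleaving "dcdca" and "fffii":
  Position 0: 'd' from first, 'f' from second => "df"
  Position 1: 'c' from first, 'f' from second => "cf"
  Position 2: 'd' from first, 'f' from second => "df"
  Position 3: 'c' from first, 'i' from second => "ci"
  Position 4: 'a' from first, 'i' from second => "ai"
Result: dfcfdfciai

dfcfdfciai


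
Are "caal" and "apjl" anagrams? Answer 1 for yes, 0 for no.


Strings: "caal", "apjl"
Sorted first:  aacl
Sorted second: ajlp
Differ at position 1: 'a' vs 'j' => not anagrams

0


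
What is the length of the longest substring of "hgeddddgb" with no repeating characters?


Input: "hgeddddgb"
Sliding window (track last position of each char):
  Position 0 ('h'): window [0,0] length 1 -- new best
  Position 1 ('g'): window [0,1] length 2 -- new best
  Position 2 ('e'): window [0,2] length 3 -- new best
  Position 3 ('d'): window [0,3] length 4 -- new best
  Position 4 ('d'): repeat (last at 3), move window start to 4
  Position 4 ('d'): window [4,4] length 1
  Position 5 ('d'): repeat (last at 4), move window start to 5
  Position 5 ('d'): window [5,5] length 1
  Position 6 ('d'): repeat (last at 5), move window start to 6
  Position 6 ('d'): window [6,6] length 1
  Position 7 ('g'): window [6,7] length 2
  Position 8 ('b'): window [6,8] length 3
Longest substring with no repeats: "hged" with length 4

4


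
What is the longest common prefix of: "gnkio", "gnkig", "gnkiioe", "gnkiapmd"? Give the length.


Words: gnkio, gnkig, gnkiioe, gnkiapmd
  Position 0: all 'g' => match
  Position 1: all 'n' => match
  Position 2: all 'k' => match
  Position 3: all 'i' => match
  Position 4: ('o', 'g', 'i', 'a') => mismatch, stop
LCP = "gnki" (length 4)

4


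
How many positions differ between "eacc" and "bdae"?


Comparing "eacc" and "bdae" position by position:
  Position 0: 'e' vs 'b' => DIFFER
  Position 1: 'a' vs 'd' => DIFFER
  Position 2: 'c' vs 'a' => DIFFER
  Position 3: 'c' vs 'e' => DIFFER
Positions that differ: 4

4


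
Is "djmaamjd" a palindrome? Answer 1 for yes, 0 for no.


Input: djmaamjd
Reversed: djmaamjd
  Compare pos 0 ('d') with pos 7 ('d'): match
  Compare pos 1 ('j') with pos 6 ('j'): match
  Compare pos 2 ('m') with pos 5 ('m'): match
  Compare pos 3 ('a') with pos 4 ('a'): match
Result: palindrome

1


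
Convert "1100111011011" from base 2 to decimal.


Input: "1100111011011" in base 2
Positional expansion:
  Digit '1' (value 1) x 2^12 = 4096
  Digit '1' (value 1) x 2^11 = 2048
  Digit '0' (value 0) x 2^10 = 0
  Digit '0' (value 0) x 2^9 = 0
  Digit '1' (value 1) x 2^8 = 256
  Digit '1' (value 1) x 2^7 = 128
  Digit '1' (value 1) x 2^6 = 64
  Digit '0' (value 0) x 2^5 = 0
  Digit '1' (value 1) x 2^4 = 16
  Digit '1' (value 1) x 2^3 = 8
  Digit '0' (value 0) x 2^2 = 0
  Digit '1' (value 1) x 2^1 = 2
  Digit '1' (value 1) x 2^0 = 1
Sum = 6619

6619


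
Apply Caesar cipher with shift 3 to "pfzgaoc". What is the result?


Caesar cipher: shift "pfzgaoc" by 3
  'p' (pos 15) + 3 = pos 18 = 's'
  'f' (pos 5) + 3 = pos 8 = 'i'
  'z' (pos 25) + 3 = pos 2 = 'c'
  'g' (pos 6) + 3 = pos 9 = 'j'
  'a' (pos 0) + 3 = pos 3 = 'd'
  'o' (pos 14) + 3 = pos 17 = 'r'
  'c' (pos 2) + 3 = pos 5 = 'f'
Result: sicjdrf

sicjdrf


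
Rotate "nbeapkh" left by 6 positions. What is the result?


Input: "nbeapkh", rotate left by 6
First 6 characters: "nbeapk"
Remaining characters: "h"
Concatenate remaining + first: "h" + "nbeapk" = "hnbeapk"

hnbeapk


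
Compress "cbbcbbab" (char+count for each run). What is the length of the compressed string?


Input: cbbcbbab
Runs:
  'c' x 1 => "c1"
  'b' x 2 => "b2"
  'c' x 1 => "c1"
  'b' x 2 => "b2"
  'a' x 1 => "a1"
  'b' x 1 => "b1"
Compressed: "c1b2c1b2a1b1"
Compressed length: 12

12


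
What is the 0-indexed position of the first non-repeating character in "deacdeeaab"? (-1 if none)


Input: deacdeeaab
Character frequencies:
  'a': 3
  'b': 1
  'c': 1
  'd': 2
  'e': 3
Scanning left to right for freq == 1:
  Position 0 ('d'): freq=2, skip
  Position 1 ('e'): freq=3, skip
  Position 2 ('a'): freq=3, skip
  Position 3 ('c'): unique! => answer = 3

3


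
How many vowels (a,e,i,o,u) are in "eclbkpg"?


Input: eclbkpg
Checking each character:
  'e' at position 0: vowel (running total: 1)
  'c' at position 1: consonant
  'l' at position 2: consonant
  'b' at position 3: consonant
  'k' at position 4: consonant
  'p' at position 5: consonant
  'g' at position 6: consonant
Total vowels: 1

1


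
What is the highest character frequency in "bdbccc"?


Input: bdbccc
Character counts:
  'b': 2
  'c': 3
  'd': 1
Maximum frequency: 3

3


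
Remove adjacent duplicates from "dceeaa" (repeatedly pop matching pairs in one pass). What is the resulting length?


Input: dceeaa
Stack-based adjacent duplicate removal:
  Read 'd': push. Stack: d
  Read 'c': push. Stack: dc
  Read 'e': push. Stack: dce
  Read 'e': matches stack top 'e' => pop. Stack: dc
  Read 'a': push. Stack: dca
  Read 'a': matches stack top 'a' => pop. Stack: dc
Final stack: "dc" (length 2)

2


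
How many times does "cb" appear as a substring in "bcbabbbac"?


Searching for "cb" in "bcbabbbac"
Scanning each position:
  Position 0: "bc" => no
  Position 1: "cb" => MATCH
  Position 2: "ba" => no
  Position 3: "ab" => no
  Position 4: "bb" => no
  Position 5: "bb" => no
  Position 6: "ba" => no
  Position 7: "ac" => no
Total occurrences: 1

1


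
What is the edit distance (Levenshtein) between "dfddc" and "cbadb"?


Computing edit distance: "dfddc" -> "cbadb"
DP table:
           c    b    a    d    b
      0    1    2    3    4    5
  d   1    1    2    3    3    4
  f   2    2    2    3    4    4
  d   3    3    3    3    3    4
  d   4    4    4    4    3    4
  c   5    4    5    5    4    4
Edit distance = dp[5][5] = 4

4


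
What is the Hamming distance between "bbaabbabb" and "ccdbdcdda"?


Comparing "bbaabbabb" and "ccdbdcdda" position by position:
  Position 0: 'b' vs 'c' => differ
  Position 1: 'b' vs 'c' => differ
  Position 2: 'a' vs 'd' => differ
  Position 3: 'a' vs 'b' => differ
  Position 4: 'b' vs 'd' => differ
  Position 5: 'b' vs 'c' => differ
  Position 6: 'a' vs 'd' => differ
  Position 7: 'b' vs 'd' => differ
  Position 8: 'b' vs 'a' => differ
Total differences (Hamming distance): 9

9


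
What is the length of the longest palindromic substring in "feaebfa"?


Input: "feaebfa"
Checking substrings for palindromes:
  [1:4] "eae" (len 3) => palindrome
Longest palindromic substring: "eae" with length 3

3


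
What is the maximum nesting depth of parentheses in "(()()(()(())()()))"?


Input: "(()()(()(())()()))"
Tracking depth:
  Position 0 '(': depth becomes 1
  Position 1 '(': depth becomes 2
  Position 2 ')': depth becomes 1
  Position 3 '(': depth becomes 2
  Position 4 ')': depth becomes 1
  Position 5 '(': depth becomes 2
  Position 6 '(': depth becomes 3
  Position 7 ')': depth becomes 2
  Position 8 '(': depth becomes 3
  Position 9 '(': depth becomes 4
  Position 10 ')': depth becomes 3
  Position 11 ')': depth becomes 2
  Position 12 '(': depth becomes 3
  Position 13 ')': depth becomes 2
  Position 14 '(': depth becomes 3
  Position 15 ')': depth becomes 2
  Position 16 ')': depth becomes 1
  Position 17 ')': depth becomes 0
Maximum depth reached: 4

4


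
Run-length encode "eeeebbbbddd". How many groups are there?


Input: eeeebbbbddd
Scanning for consecutive runs:
  Group 1: 'e' x 4 (positions 0-3)
  Group 2: 'b' x 4 (positions 4-7)
  Group 3: 'd' x 3 (positions 8-10)
Total groups: 3

3


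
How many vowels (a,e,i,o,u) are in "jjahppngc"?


Input: jjahppngc
Checking each character:
  'j' at position 0: consonant
  'j' at position 1: consonant
  'a' at position 2: vowel (running total: 1)
  'h' at position 3: consonant
  'p' at position 4: consonant
  'p' at position 5: consonant
  'n' at position 6: consonant
  'g' at position 7: consonant
  'c' at position 8: consonant
Total vowels: 1

1


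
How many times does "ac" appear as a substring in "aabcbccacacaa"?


Searching for "ac" in "aabcbccacacaa"
Scanning each position:
  Position 0: "aa" => no
  Position 1: "ab" => no
  Position 2: "bc" => no
  Position 3: "cb" => no
  Position 4: "bc" => no
  Position 5: "cc" => no
  Position 6: "ca" => no
  Position 7: "ac" => MATCH
  Position 8: "ca" => no
  Position 9: "ac" => MATCH
  Position 10: "ca" => no
  Position 11: "aa" => no
Total occurrences: 2

2


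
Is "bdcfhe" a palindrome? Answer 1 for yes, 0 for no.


Input: bdcfhe
Reversed: ehfcdb
  Compare pos 0 ('b') with pos 5 ('e'): MISMATCH
  Compare pos 1 ('d') with pos 4 ('h'): MISMATCH
  Compare pos 2 ('c') with pos 3 ('f'): MISMATCH
Result: not a palindrome

0


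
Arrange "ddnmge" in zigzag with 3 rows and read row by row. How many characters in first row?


Zigzag "ddnmge" into 3 rows:
Placing characters:
  'd' => row 0
  'd' => row 1
  'n' => row 2
  'm' => row 1
  'g' => row 0
  'e' => row 1
Rows:
  Row 0: "dg"
  Row 1: "dme"
  Row 2: "n"
First row length: 2

2


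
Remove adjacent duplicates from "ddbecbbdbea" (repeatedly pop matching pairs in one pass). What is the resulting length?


Input: ddbecbbdbea
Stack-based adjacent duplicate removal:
  Read 'd': push. Stack: d
  Read 'd': matches stack top 'd' => pop. Stack: (empty)
  Read 'b': push. Stack: b
  Read 'e': push. Stack: be
  Read 'c': push. Stack: bec
  Read 'b': push. Stack: becb
  Read 'b': matches stack top 'b' => pop. Stack: bec
  Read 'd': push. Stack: becd
  Read 'b': push. Stack: becdb
  Read 'e': push. Stack: becdbe
  Read 'a': push. Stack: becdbea
Final stack: "becdbea" (length 7)

7


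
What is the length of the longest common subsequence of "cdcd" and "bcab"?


LCS of "cdcd" and "bcab"
DP table:
           b    c    a    b
      0    0    0    0    0
  c   0    0    1    1    1
  d   0    0    1    1    1
  c   0    0    1    1    1
  d   0    0    1    1    1
LCS length = dp[4][4] = 1

1


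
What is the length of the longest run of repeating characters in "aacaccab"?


Input: "aacaccab"
Scanning for longest run:
  Position 1 ('a'): continues run of 'a', length=2
  Position 2 ('c'): new char, reset run to 1
  Position 3 ('a'): new char, reset run to 1
  Position 4 ('c'): new char, reset run to 1
  Position 5 ('c'): continues run of 'c', length=2
  Position 6 ('a'): new char, reset run to 1
  Position 7 ('b'): new char, reset run to 1
Longest run: 'a' with length 2

2


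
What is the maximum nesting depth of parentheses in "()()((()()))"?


Input: "()()((()()))"
Tracking depth:
  Position 0 '(': depth becomes 1
  Position 1 ')': depth becomes 0
  Position 2 '(': depth becomes 1
  Position 3 ')': depth becomes 0
  Position 4 '(': depth becomes 1
  Position 5 '(': depth becomes 2
  Position 6 '(': depth becomes 3
  Position 7 ')': depth becomes 2
  Position 8 '(': depth becomes 3
  Position 9 ')': depth becomes 2
  Position 10 ')': depth becomes 1
  Position 11 ')': depth becomes 0
Maximum depth reached: 3

3


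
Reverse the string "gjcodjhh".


Input: gjcodjhh
Reading characters right to left:
  Position 7: 'h'
  Position 6: 'h'
  Position 5: 'j'
  Position 4: 'd'
  Position 3: 'o'
  Position 2: 'c'
  Position 1: 'j'
  Position 0: 'g'
Reversed: hhjdocjg

hhjdocjg


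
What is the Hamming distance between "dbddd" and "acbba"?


Comparing "dbddd" and "acbba" position by position:
  Position 0: 'd' vs 'a' => differ
  Position 1: 'b' vs 'c' => differ
  Position 2: 'd' vs 'b' => differ
  Position 3: 'd' vs 'b' => differ
  Position 4: 'd' vs 'a' => differ
Total differences (Hamming distance): 5

5


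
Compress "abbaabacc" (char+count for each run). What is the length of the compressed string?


Input: abbaabacc
Runs:
  'a' x 1 => "a1"
  'b' x 2 => "b2"
  'a' x 2 => "a2"
  'b' x 1 => "b1"
  'a' x 1 => "a1"
  'c' x 2 => "c2"
Compressed: "a1b2a2b1a1c2"
Compressed length: 12

12


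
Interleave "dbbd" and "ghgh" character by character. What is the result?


Interleaving "dbbd" and "ghgh":
  Position 0: 'd' from first, 'g' from second => "dg"
  Position 1: 'b' from first, 'h' from second => "bh"
  Position 2: 'b' from first, 'g' from second => "bg"
  Position 3: 'd' from first, 'h' from second => "dh"
Result: dgbhbgdh

dgbhbgdh
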